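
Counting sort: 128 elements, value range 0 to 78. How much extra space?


n = 128 (output array)
k = 79 (count array for 79 distinct values)
Extra space = 128 + 79 = 207


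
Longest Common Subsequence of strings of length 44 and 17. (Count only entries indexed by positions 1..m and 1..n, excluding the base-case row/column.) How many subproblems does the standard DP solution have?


DP table indexed by positions in both strings.
First string: 44 positions
Second string: 17 positions
Total = 44 * 17 = 748


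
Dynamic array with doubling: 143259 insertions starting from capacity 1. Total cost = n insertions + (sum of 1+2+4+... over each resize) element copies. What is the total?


n = 143259
Insertion costs: 143259
Resizes copy 1, 2, 4, ... up to the largest power of 2 that is <= n-1 = 143258, i.e. 131072.
Copy costs = 1 + 2 + 4 + 8 + 16 + 32 + 64 + 128 + 256 + 512 + 1024 + 2048 + 4096 + 8192 + 16384 + 32768 + 65536 + 131072 = 262143
Total = 143259 + 262143 = 405402


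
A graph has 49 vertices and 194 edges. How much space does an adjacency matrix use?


Adjacency matrix: V x V grid of entries
Space = V^2 = 49^2 = 49 * 49 = 2401


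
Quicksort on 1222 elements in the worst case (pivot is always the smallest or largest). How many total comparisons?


In the worst case, each partition step picks the worst pivot:
  Partition 1: 1221 comparisons (n-1 elements to compare)
  Partition 2: 1220 comparisons
  Partition 3: 1219 comparisons
  Partition 4: 1218 comparisons
  Partition 5: 1217 comparisons
  ...
  Last partition: 0 comparisons
Total = (n-1) + (n-2) + ... + 1 + 0 = n*(n-1)/2
= 1222*1221/2 = 746031


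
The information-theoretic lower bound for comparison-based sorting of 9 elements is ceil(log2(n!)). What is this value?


A binary decision tree of height h has at most 2^h leaves and needs at least n! of them, so h >= ceil(log2(n!)).
Compute 9! as a running product:
  x2 = 2, x3 = 6, x4 = 24, x5 = 120
  x6 = 720, x7 = 5040, x8 = 40320, x9 = 362880
9! = 362880
Bracket between powers of 2:
  2^18 = 262144 < 362880 <= 524288 = 2^19
So ceil(log2(9!)) = 19


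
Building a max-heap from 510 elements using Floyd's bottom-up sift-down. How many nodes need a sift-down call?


In a heap of 510 elements (0-indexed array):
  Last element index: 509
  Parent of last element: floor((509 - 1) / 2) = 254
  Internal nodes: indices 0 to 254
  Count = floor(510/2) = 255


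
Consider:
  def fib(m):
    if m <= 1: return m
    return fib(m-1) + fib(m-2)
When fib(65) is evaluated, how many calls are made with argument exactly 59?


Let N(m) = number of times fib(m) is called while evaluating fib(65).
N(65) = 1 (the initial call).
N(64) = 1 (only fib(65) calls it).
For 1 <= m <= 63: fib(m) is called by fib(m+1) and fib(m+2), so
  N(m) = N(m+1) + N(m+2).
fib(0) is called only by fib(2), so N(0) = N(2).
Walk down from m=65:
  N(65)=1, N(64)=1, N(63)=2, N(62)=3, N(61)=5, N(60)=8, N(59)=13
N(59) = 13


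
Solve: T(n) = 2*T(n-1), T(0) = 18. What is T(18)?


Unrolling:
T(18) = 2*T(17) = 2^2*T(16) = ... = 2^18*T(0)
= 2^18 * 18
= 262144 * 18 = 4718592


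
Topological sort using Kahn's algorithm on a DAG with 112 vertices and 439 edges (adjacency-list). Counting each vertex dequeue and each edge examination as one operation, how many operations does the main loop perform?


Kahn's algorithm:
  1. Compute in-degrees: O(V + E)
  2. Process queue: each vertex dequeued once (O(V))
     each edge examined once (O(E))
Total = V + E = 112 + 439 = 551


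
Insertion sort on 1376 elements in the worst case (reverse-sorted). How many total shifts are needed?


In the worst case (reverse-sorted), each element shifts past all previous:
  Element 1: 1 shifts
  Element 2: 2 shifts
  Element 3: 3 shifts
  Element 4: 4 shifts
  Element 5: 5 shifts
  ...
  Element 1375: 1375 shifts
Total = 1 + 2 + ... + 1375
= 1376*(1376-1)/2 = 946000


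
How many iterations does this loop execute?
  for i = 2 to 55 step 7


The loop variable i takes values starting at 2 and increments by 7 each iteration.
Sequence: i = 2, 9, 16, 23, 30, 37, 44, 51
The upper bound 55 is inclusive, so the count is floor((last - first) / step) + 1:
floor((55 - 2) / 7) + 1 = floor(53/7) + 1 = 7 + 1 = 8


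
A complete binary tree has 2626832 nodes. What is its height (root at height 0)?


In a complete binary tree, level k holds nodes 2^k .. 2^(k+1)-1 (1-indexed).
Height = floor(log2(n)) = floor(log2(2626832)) = 21
Check: 2^21 = 2097152 <= 2626832 < 4194304 = 2^22


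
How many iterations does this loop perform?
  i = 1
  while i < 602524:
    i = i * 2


The loop variable doubles each iteration:
i = 1 -> 2 -> 4 -> 8 -> 16 -> 32 -> 64 -> 128 -> 256 -> 512 -> 1024 -> 2048 -> 4096 -> 8192 -> 16384 -> 32768 -> 65536 -> 131072 -> 262144 -> 524288 -> 1048576 (stop, 1048576 >= 602524)
Number of doublings = ceil(log2(602524)) = 20


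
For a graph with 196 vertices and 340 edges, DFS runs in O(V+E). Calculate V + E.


A full DFS traversal visits each vertex once and examines each edge once.
V = 196
E = 340
Sum = 196 + 340 = 536


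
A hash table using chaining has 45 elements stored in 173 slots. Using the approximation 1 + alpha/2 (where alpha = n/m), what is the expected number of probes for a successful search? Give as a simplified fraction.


Load factor alpha = n/m = 45/173
Expected probes = 1 + alpha/2 = 1 + 45/(2*173)
= 1 + 45/346
= 346/346 + 45/346
= 391/346


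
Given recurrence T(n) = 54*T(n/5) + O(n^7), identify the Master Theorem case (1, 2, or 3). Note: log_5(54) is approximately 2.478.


Master Theorem parameters: a=54, b=5, c=7
log_b(a) = 2.478
Compare b^c with a: 5^7 = 78125 > 54, so c > log_b(a).
Comparing c=7 vs log_b(a)=2.478:
7 > 2.478 => Case 3
Result: T(n) = O(n^7)
Master Theorem case = 3


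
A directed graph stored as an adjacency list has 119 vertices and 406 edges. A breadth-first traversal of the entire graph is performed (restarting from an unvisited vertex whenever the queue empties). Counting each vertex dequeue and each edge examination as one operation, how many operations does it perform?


A full BFS traversal dequeues each vertex once and examines each edge once.
Vertex visits: 119
Edge visits: 406
V + E = 119 + 406 = 525


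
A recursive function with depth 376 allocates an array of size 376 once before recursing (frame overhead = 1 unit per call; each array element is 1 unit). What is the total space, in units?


Array allocation: 376 units (allocated once)
Stack frames: 376 deep * 1 per frame = 376 units
Total = 376 + 376 = 752


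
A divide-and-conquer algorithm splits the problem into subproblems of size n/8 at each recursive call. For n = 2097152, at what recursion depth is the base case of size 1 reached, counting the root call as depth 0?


At each depth, the problem size is divided by 8:
  Depth 0: problem size = 2097152
  Depth 1: problem size = 262144
  Depth 2: problem size = 32768
  Depth 3: problem size = 4096
  Depth 4: problem size = 512
  Depth 5: problem size = 64
  Depth 6: problem size = 8
  Depth 7: problem size = 1 (base case)
The base case is reached at depth log_8(2097152) = 7 (the tree has 8 levels counting depth 0, but the depth asked for is 7).
Recursion depth = 7


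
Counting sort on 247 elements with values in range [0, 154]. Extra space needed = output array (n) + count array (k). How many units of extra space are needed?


Output array size: 247 (to store sorted result)
Count array size: 155 (one slot per possible value, range 0 to 154)
Total extra space = 247 + 155 = 402


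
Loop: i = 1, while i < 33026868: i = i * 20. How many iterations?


i multiplies by 20 each step:
i = 1 -> 20 -> 400 -> 8000 -> 160000 -> 3200000 -> 64000000 (stop)
Iterations = ceil(log_20(33026868)) = 6


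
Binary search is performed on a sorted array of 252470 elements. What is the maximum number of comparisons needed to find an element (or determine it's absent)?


Binary search halves the search space each comparison:
  Step 1: search space = 252470 -> 126235
  Step 2: search space = 126235 -> 63117
  Step 3: search space = 63117 -> 31558
  Step 4: search space = 31558 -> 15779
  Step 5: search space = 15779 -> 7889
  Step 6: search space = 7889 -> 3944
  Step 7: search space = 3944 -> 1972
  Step 8: search space = 1972 -> 986
  Step 9: search space = 986 -> 493
  Step 10: search space = 493 -> 246
  Step 11: search space = 246 -> 123
  Step 12: search space = 123 -> 61
  Step 13: search space = 61 -> 30
  Step 14: search space = 30 -> 15
  Step 15: search space = 15 -> 7
  Step 16: search space = 7 -> 3
  Step 17: search space = 3 -> 1
  Step 18: search space = 1 (final check)
Maximum comparisons = floor(log2(252470)) + 1 = 17 + 1 = 18


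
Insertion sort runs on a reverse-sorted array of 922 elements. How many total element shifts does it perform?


Sum of shifts = 1 + 2 + 3 + ... + 921
= 922 * 921 / 2
= 849162 / 2
= 424581


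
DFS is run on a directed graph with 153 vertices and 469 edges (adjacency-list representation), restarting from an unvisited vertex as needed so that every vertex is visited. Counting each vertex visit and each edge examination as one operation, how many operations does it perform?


A full DFS traversal processes each vertex exactly once (push/pop on stack).
Each directed edge is examined once.
V = 153, E = 469
V + E = 622


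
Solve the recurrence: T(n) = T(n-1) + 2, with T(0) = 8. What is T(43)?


Unrolling the recurrence:
T(43) = T(42) + 2
       = T(41) + 2 + 2
       = T(40) + 2*3
       ...
       = T(0) + 2*43
       = 8 + 86 = 94


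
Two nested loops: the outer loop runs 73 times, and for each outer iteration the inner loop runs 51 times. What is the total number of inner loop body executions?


Outer loop: 73 iterations
Inner loop: 51 iterations per outer iteration
Total = 73 * 51 = 3723


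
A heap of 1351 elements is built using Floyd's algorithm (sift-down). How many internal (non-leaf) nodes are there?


Leaf nodes occupy roughly half the array.
Sift-down is called for each internal node, starting from the last one.
Internal nodes = floor(n/2) = floor(1351/2) = 675


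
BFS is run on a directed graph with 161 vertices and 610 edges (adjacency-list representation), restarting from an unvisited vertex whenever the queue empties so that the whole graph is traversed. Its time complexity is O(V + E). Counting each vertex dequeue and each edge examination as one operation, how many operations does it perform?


A full BFS traversal dequeues each vertex exactly once and examines each directed edge exactly once.
V = 161 (vertex processing cost)
E = 610 (edge examination cost)
Total operations proportional to V + E = 161 + 610 = 771


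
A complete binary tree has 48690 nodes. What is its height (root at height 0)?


In a complete binary tree, level k holds nodes 2^k .. 2^(k+1)-1 (1-indexed).
Height = floor(log2(n)) = floor(log2(48690)) = 15
Check: 2^15 = 32768 <= 48690 < 65536 = 2^16


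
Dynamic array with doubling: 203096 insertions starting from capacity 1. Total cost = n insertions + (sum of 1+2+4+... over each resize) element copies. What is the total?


n = 203096
Insertion costs: 203096
Resizes copy 1, 2, 4, ... up to the largest power of 2 that is <= n-1 = 203095, i.e. 131072.
Copy costs = 1 + 2 + 4 + 8 + 16 + 32 + 64 + 128 + 256 + 512 + 1024 + 2048 + 4096 + 8192 + 16384 + 32768 + 65536 + 131072 = 262143
Total = 203096 + 262143 = 465239


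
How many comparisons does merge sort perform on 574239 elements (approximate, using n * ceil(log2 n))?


Recursion depth: ceil(log2(574239)) = 20
Each recursion level merges n = 574239 elements
Total = 574239 * 20 = 11484780


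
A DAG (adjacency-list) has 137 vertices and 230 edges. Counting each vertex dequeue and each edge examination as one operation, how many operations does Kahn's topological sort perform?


V = 137 (vertex processing)
E = 230 (edge processing)
V + E = 137 + 230 = 367


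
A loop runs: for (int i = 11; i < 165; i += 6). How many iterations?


Loop starts at i = 11, increments by 6, stops when i >= 165.
Number of iterations = ceil((165 - 11) / 6)
= ceil(154 / 6)
= 26


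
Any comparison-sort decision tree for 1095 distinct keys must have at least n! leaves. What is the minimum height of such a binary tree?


A binary decision tree of height h has at most 2^h leaves and needs at least n! of them, so h >= ceil(log2(n!)).
1095! is far too large to multiply out, so use Stirling's series:
  ln(n!) ~ n ln n - n + (1/2) ln(2 pi n) + 1/(12n)  (error below 1/(360 n^3), negligible here)
  ln(1095) = 6.9985096
  n ln n = 1095 * 6.9985096 = 7663.3680
  (1/2) ln(2 pi * 1095) = (1/2) ln(6880.0879) = 4.4182
  1/(12*1095) = 0.0001
  ln(1095!) ~ 7663.3680 - 1095 + 4.4182 + 0.0001 = 6572.7863
Convert to base 2: log2(1095!) = 6572.7863 / ln 2 = 6572.7863 / 0.69314718 = 9482.5262
ceil(9482.5262) = 9483


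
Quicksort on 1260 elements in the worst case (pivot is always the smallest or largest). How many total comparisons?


In the worst case, each partition step picks the worst pivot:
  Partition 1: 1259 comparisons (n-1 elements to compare)
  Partition 2: 1258 comparisons
  Partition 3: 1257 comparisons
  Partition 4: 1256 comparisons
  Partition 5: 1255 comparisons
  ...
  Last partition: 0 comparisons
Total = (n-1) + (n-2) + ... + 1 + 0 = n*(n-1)/2
= 1260*1259/2 = 793170


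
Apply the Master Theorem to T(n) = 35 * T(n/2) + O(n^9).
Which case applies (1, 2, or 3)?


The Master Theorem: T(n) = a*T(n/b) + O(n^c)
  a = 35, b = 2, c = 9
log_b(a) = log_2(35) ~ 5.129
Compare b^c with a: 2^9 = 512 > 35, so c > log_b(a).
Since c > log_b(a), Case 3 applies.
T(n) = O(n^9)
Master Theorem case = 3


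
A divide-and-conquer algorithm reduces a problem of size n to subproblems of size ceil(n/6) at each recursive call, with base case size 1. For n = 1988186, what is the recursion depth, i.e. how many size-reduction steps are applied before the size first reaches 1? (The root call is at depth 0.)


Each step divides the size by 6 (rounding up); after k steps the size is ceil(n/6^k), which equals 1 exactly when 6^k >= n.
So the depth is the smallest k with 6^k >= 1988186, i.e. ceil(log_6(1988186)).
6^8 = 1679616 < 1988186 <= 10077696 = 6^9
Recursion depth = 9


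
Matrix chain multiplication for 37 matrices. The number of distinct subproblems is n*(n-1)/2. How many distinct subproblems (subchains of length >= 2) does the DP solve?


Subproblems are indexed by (i, j) where i < j.
Number of such pairs = n*(n-1)/2
= 37 * 36 / 2
= 666


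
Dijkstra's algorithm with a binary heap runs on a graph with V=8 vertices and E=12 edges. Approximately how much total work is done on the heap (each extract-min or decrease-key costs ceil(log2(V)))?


Dijkstra with a binary heap: each vertex is extracted once, each edge may relax once.
Each heap operation costs O(log V).
V + E = 8 + 12 = 20
ceil(log2(8)) = 3 (since 2^2 = 4 < 8 <= 8 = 2^3)
Total heap work = (V+E) * ceil(log2(V)) = 20 * 3 = 60


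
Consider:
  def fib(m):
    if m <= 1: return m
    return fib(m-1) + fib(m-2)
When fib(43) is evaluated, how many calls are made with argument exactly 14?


Let N(m) = number of times fib(m) is called while evaluating fib(43).
N(43) = 1 (the initial call).
N(42) = 1 (only fib(43) calls it).
For 1 <= m <= 41: fib(m) is called by fib(m+1) and fib(m+2), so
  N(m) = N(m+1) + N(m+2).
fib(0) is called only by fib(2), so N(0) = N(2).
Walk down from m=43:
  N(43)=1, N(42)=1, N(41)=2, N(40)=3, N(39)=5, N(38)=8, N(37)=13, N(36)=21, N(35)=34, N(34)=55, N(33)=89, N(32)=144, N(31)=233, N(30)=377, N(29)=610, N(28)=987, N(27)=1597, N(26)=2584, N(25)=4181, N(24)=6765, N(23)=10946, N(22)=17711, N(21)=28657, N(20)=46368, N(19)=75025, N(18)=121393, N(17)=196418, N(16)=317811, N(15)=514229, N(14)=832040
N(14) = 832040


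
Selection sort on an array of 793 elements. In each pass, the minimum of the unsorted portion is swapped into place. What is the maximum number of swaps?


Selection sort performs one swap per pass:
  Pass 1: find min in positions 0 to 792, swap with position 0
  Pass 2: find min in positions 1 to 792, swap with position 1
  Pass 3: find min in positions 2 to 792, swap with position 2
  Pass 4: find min in positions 3 to 792, swap with position 3
  Pass 5: find min in positions 4 to 792, swap with position 4
  ... (787 more passes)
Total passes (and swaps) = n - 1 = 793 - 1 = 792


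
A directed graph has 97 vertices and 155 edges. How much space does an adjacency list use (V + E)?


Adjacency list: one list head per vertex + one entry per edge
Vertex heads: 97
Edge entries: 155
Total = 97 + 155 = 252


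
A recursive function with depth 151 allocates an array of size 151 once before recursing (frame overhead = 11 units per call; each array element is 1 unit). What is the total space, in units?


Array allocation: 151 units (allocated once)
Stack frames: 151 deep * 11 per frame = 1661 units
Total = 151 + 1661 = 1812


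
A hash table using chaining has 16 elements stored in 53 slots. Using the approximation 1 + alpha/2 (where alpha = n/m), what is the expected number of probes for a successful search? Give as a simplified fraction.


Load factor alpha = n/m = 16/53
Expected probes = 1 + alpha/2 = 1 + 16/(2*53)
= 1 + 16/106
= 106/106 + 16/106
= 122/106
Simplify: 61/53


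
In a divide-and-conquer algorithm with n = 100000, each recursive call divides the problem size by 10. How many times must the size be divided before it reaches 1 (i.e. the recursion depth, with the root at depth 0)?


Number of divisions = log_10(100000)
Sizes: 100000 -> 10000 -> 1000 -> 100 -> 10 -> 1 (5 divisions)
Recursion depth = 5


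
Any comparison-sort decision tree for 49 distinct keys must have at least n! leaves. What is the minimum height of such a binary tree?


A binary decision tree of height h has at most 2^h leaves and needs at least n! of them, so h >= ceil(log2(n!)).
49! is far too large to multiply out, so use Stirling's series:
  ln(n!) ~ n ln n - n + (1/2) ln(2 pi n) + 1/(12n)  (error below 1/(360 n^3), negligible here)
  ln(49) = 3.8918203
  n ln n = 49 * 3.8918203 = 190.6992
  (1/2) ln(2 pi * 49) = (1/2) ln(307.8761) = 2.8648
  1/(12*49) = 0.0017
  ln(49!) ~ 190.6992 - 49 + 2.8648 + 0.0017 = 144.5657
Convert to base 2: log2(49!) = 144.5657 / ln 2 = 144.5657 / 0.69314718 = 208.5642
ceil(208.5642) = 209


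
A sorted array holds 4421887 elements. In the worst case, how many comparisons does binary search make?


Halving sequence: 4421887 -> 2210943 -> 1105471 -> 552735 -> 276367 -> 138183 -> 69091 -> 34545 -> 17272 -> 8636 -> 4318 -> 2159 -> 1079 -> 539 -> 269 -> 134 -> 67 -> 33 -> 16 -> 8 -> 4 -> 2 -> 1
Number of halvings = 22
Max comparisons = 22 + 1 = 23


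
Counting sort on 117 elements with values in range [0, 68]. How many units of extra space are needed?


Output array size: 117 (to store sorted result)
Count array size: 69 (one slot per possible value, range 0 to 68)
Total extra space = 117 + 69 = 186


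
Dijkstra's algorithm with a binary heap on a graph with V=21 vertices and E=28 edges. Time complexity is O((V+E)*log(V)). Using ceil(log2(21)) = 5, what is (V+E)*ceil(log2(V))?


Dijkstra with a binary heap: each vertex is extracted once, each edge may relax once.
Each heap operation costs O(log V).
V + E = 21 + 28 = 49
ceil(log2(21)) = 5 (since 2^4 = 16 < 21 <= 32 = 2^5)
Total heap work = (V+E) * ceil(log2(V)) = 49 * 5 = 245


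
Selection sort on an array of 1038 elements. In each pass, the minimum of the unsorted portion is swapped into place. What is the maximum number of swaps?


Selection sort performs one swap per pass:
  Pass 1: find min in positions 0 to 1037, swap with position 0
  Pass 2: find min in positions 1 to 1037, swap with position 1
  Pass 3: find min in positions 2 to 1037, swap with position 2
  Pass 4: find min in positions 3 to 1037, swap with position 3
  Pass 5: find min in positions 4 to 1037, swap with position 4
  ... (1032 more passes)
Total passes (and swaps) = n - 1 = 1038 - 1 = 1037


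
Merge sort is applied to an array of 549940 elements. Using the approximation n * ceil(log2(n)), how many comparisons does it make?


Merge sort divides the array into halves recursively.
Number of levels = ceil(log2(549940)) = 20
At each level, approximately n = 549940 comparisons are needed for merging.
Total comparisons ~ n * ceil(log2(n)) = 549940 * 20 = 10998800


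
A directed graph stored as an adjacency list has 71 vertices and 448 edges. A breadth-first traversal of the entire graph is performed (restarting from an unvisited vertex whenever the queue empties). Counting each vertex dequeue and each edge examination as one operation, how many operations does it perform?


A full BFS traversal dequeues each vertex once and examines each edge once.
Vertex visits: 71
Edge visits: 448
V + E = 71 + 448 = 519


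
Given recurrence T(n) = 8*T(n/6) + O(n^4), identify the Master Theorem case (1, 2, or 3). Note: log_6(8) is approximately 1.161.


Master Theorem parameters: a=8, b=6, c=4
log_b(a) = 1.161
Compare b^c with a: 6^4 = 1296 > 8, so c > log_b(a).
Comparing c=4 vs log_b(a)=1.161:
4 > 1.161 => Case 3
Result: T(n) = O(n^4)
Master Theorem case = 3


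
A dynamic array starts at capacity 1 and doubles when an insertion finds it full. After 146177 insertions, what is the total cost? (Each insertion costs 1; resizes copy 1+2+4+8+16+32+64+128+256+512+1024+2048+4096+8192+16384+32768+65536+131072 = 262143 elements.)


Insertion cost: 146177 (one per element)
Resizes occur just before inserting elements 2, 3, 5, 9, ...
Elements copied at each resize: 1 + 2 + 4 + 8 + 16 + 32 + 64 + 128 + 256 + 512 + 1024 + 2048 + 4096 + 8192 + 16384 + 32768 + 65536 + 131072
Sum of copies = 262143 (geometric series: 2^k - 1)
Total = 146177 + 262143 = 408320


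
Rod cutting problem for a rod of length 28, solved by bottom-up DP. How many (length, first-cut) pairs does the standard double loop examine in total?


For each subproblem length i = 1..28, the inner loop considers i possible first cuts.
Total = 1 + 2 + ... + 28
= 28*(28+1)/2
= 28*29/2 = 406


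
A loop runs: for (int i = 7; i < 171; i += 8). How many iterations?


Loop starts at i = 7, increments by 8, stops when i >= 171.
Number of iterations = ceil((171 - 7) / 8)
= ceil(164 / 8)
= 21


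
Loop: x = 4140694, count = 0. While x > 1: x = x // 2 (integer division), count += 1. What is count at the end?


The variable x halves each step:
x = 4140694 -> 2070347 -> 1035173 -> 517586 -> 258793 -> 129396 -> 64698 -> 32349 -> 16174 -> 8087 -> 4043 -> 2021 -> 1010 -> 505 -> 252 -> 126 -> 63 -> 31 -> 15 -> 7 -> 3 -> 1
Number of halvings = floor(log2(4140694)) = 21


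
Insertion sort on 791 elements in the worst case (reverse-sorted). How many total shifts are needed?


In the worst case (reverse-sorted), each element shifts past all previous:
  Element 1: 1 shifts
  Element 2: 2 shifts
  Element 3: 3 shifts
  Element 4: 4 shifts
  Element 5: 5 shifts
  ...
  Element 790: 790 shifts
Total = 1 + 2 + ... + 790
= 791*(791-1)/2 = 312445


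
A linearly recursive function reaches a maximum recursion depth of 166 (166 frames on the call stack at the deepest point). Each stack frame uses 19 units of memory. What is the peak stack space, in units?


Maximum recursion depth = 166 frames
Memory per frame = 19 units
Total stack space = depth * frame_size
= 166 * 19 = 3154


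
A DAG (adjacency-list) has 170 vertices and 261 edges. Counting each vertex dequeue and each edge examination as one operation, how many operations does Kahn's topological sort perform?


V = 170 (vertex processing)
E = 261 (edge processing)
V + E = 170 + 261 = 431


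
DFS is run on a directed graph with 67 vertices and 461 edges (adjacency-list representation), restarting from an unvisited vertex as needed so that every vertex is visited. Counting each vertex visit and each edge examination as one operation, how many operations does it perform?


A full DFS traversal processes each vertex exactly once (push/pop on stack).
Each directed edge is examined once.
V = 67, E = 461
V + E = 528


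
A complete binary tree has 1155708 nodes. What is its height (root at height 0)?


In a complete binary tree, level k holds nodes 2^k .. 2^(k+1)-1 (1-indexed).
Height = floor(log2(n)) = floor(log2(1155708)) = 20
Check: 2^20 = 1048576 <= 1155708 < 2097152 = 2^21


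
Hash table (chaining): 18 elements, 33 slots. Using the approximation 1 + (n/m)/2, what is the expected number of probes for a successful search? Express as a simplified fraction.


Computing expected probes:
alpha = 18/33
= 1 + alpha/2
= 1 + 18/(2*33)
= (2*33 + 18) / (2*33)
= 84/66 = 14/11


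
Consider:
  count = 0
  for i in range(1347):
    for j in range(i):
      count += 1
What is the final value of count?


For each i, the inner loop runs i times:
  i=0: inner runs 0 times
  i=1: inner runs 1 time
  i=2: inner runs 2 times
  i=3: inner runs 3 times
  i=4: inner runs 4 times
  i=5: inner runs 5 times
  i=6: inner runs 6 times
  i=7: inner runs 7 times
  ...
Total = 0 + 1 + 2 + ... + 1346 = 1347*(1347-1)/2 = 906531


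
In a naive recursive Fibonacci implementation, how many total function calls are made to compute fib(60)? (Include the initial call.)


Let C(m) = total calls to evaluate fib(m). Then C(0)=C(1)=1, and
C(m) = 1 + C(m-1) + C(m-2) for m >= 2.
Build the table (each entry = 1 + previous two):
  C(0) = 1
  C(1) = 1
  C(2) = 1 + 1 + 1 = 3
  C(3) = 1 + 3 + 1 = 5
  C(4) = 1 + 5 + 3 = 9
  C(5) = 1 + 9 + 5 = 15
  C(6) = 1 + 15 + 9 = 25
  C(7) = 1 + 25 + 15 = 41
  C(8) = 1 + 41 + 25 = 67
  C(9) = 1 + 67 + 41 = 109
  C(10) = 1 + 109 + 67 = 177
  C(11) = 1 + 177 + 109 = 287
  C(12) = 1 + 287 + 177 = 465
  C(13) = 1 + 465 + 287 = 753
  C(14) = 1 + 753 + 465 = 1219
  C(15) = 1 + 1219 + 753 = 1973
  C(16) = 1 + 1973 + 1219 = 3193
  C(17) = 1 + 3193 + 1973 = 5167
  C(18) = 1 + 5167 + 3193 = 8361
  C(19) = 1 + 8361 + 5167 = 13529
  C(20) = 1 + 13529 + 8361 = 21891
  C(21) = 1 + 21891 + 13529 = 35421
  C(22) = 1 + 35421 + 21891 = 57313
  C(23) = 1 + 57313 + 35421 = 92735
  C(24) = 1 + 92735 + 57313 = 150049
  C(25) = 1 + 150049 + 92735 = 242785
  C(26) = 1 + 242785 + 150049 = 392835
  C(27) = 1 + 392835 + 242785 = 635621
  C(28) = 1 + 635621 + 392835 = 1028457
  C(29) = 1 + 1028457 + 635621 = 1664079
  C(30) = 1 + 1664079 + 1028457 = 2692537
  C(31) = 1 + 2692537 + 1664079 = 4356617
  C(32) = 1 + 4356617 + 2692537 = 7049155
  C(33) = 1 + 7049155 + 4356617 = 11405773
  C(34) = 1 + 11405773 + 7049155 = 18454929
  C(35) = 1 + 18454929 + 11405773 = 29860703
  C(36) = 1 + 29860703 + 18454929 = 48315633
  C(37) = 1 + 48315633 + 29860703 = 78176337
  C(38) = 1 + 78176337 + 48315633 = 126491971
  C(39) = 1 + 126491971 + 78176337 = 204668309
  C(40) = 1 + 204668309 + 126491971 = 331160281
  C(41) = 1 + 331160281 + 204668309 = 535828591
  C(42) = 1 + 535828591 + 331160281 = 866988873
  C(43) = 1 + 866988873 + 535828591 = 1402817465
  C(44) = 1 + 1402817465 + 866988873 = 2269806339
  C(45) = 1 + 2269806339 + 1402817465 = 3672623805
  C(46) = 1 + 3672623805 + 2269806339 = 5942430145
  C(47) = 1 + 5942430145 + 3672623805 = 9615053951
  C(48) = 1 + 9615053951 + 5942430145 = 15557484097
  C(49) = 1 + 15557484097 + 9615053951 = 25172538049
  C(50) = 1 + 25172538049 + 15557484097 = 40730022147
  C(51) = 1 + 40730022147 + 25172538049 = 65902560197
  C(52) = 1 + 65902560197 + 40730022147 = 106632582345
  C(53) = 1 + 106632582345 + 65902560197 = 172535142543
  C(54) = 1 + 172535142543 + 106632582345 = 279167724889
  C(55) = 1 + 279167724889 + 172535142543 = 451702867433
  C(56) = 1 + 451702867433 + 279167724889 = 730870592323
  C(57) = 1 + 730870592323 + 451702867433 = 1182573459757
  C(58) = 1 + 1182573459757 + 730870592323 = 1913444052081
  C(59) = 1 + 1913444052081 + 1182573459757 = 3096017511839
  C(60) = 1 + 3096017511839 + 1913444052081 = 5009461563921
Total calls for fib(60) = 5009461563921


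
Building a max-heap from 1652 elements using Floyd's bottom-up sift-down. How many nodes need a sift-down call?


In a heap of 1652 elements (0-indexed array):
  Last element index: 1651
  Parent of last element: floor((1651 - 1) / 2) = 825
  Internal nodes: indices 0 to 825
  Count = floor(1652/2) = 826


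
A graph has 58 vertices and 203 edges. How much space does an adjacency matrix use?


Adjacency matrix: V x V grid of entries
Space = V^2 = 58^2 = 58 * 58 = 3364


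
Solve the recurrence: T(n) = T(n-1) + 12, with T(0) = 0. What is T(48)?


Unrolling the recurrence:
T(48) = T(47) + 12
       = T(46) + 12 + 12
       = T(45) + 12*3
       ...
       = T(0) + 12*48
       = 0 + 576 = 576


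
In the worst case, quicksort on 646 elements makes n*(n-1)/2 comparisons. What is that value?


Sum of comparisons per partition:
645 + 644 + ... + 1 + 0
= 646 * (646 - 1) / 2
= 646 * 645 / 2
= 208335


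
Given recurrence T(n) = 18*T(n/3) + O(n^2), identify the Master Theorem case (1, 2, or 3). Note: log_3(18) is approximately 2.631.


Master Theorem parameters: a=18, b=3, c=2
log_b(a) = 2.631
Compare b^c with a: 3^2 = 9 < 18, so c < log_b(a).
Comparing c=2 vs log_b(a)=2.631:
2 < 2.631 => Case 1
Result: T(n) = O(n^(log_3 18)) ~ O(n^2.631)
Master Theorem case = 1


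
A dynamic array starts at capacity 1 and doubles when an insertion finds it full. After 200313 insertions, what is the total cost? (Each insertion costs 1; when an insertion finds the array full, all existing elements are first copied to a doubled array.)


Insertion cost: 200313 (one per element)
Resizes occur just before inserting elements 2, 3, 5, 9, ...
Elements copied at each resize: 1 + 2 + 4 + 8 + 16 + 32 + 64 + 128 + 256 + 512 + 1024 + 2048 + 4096 + 8192 + 16384 + 32768 + 65536 + 131072
Sum of copies = 262143 (geometric series: 2^k - 1)
Total = 200313 + 262143 = 462456


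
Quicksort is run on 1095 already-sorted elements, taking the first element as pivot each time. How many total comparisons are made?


Sum of comparisons per partition:
1094 + 1093 + ... + 1 + 0
= 1095 * (1095 - 1) / 2
= 1095 * 1094 / 2
= 598965


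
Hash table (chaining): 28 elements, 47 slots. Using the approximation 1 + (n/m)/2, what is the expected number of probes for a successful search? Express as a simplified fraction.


Computing expected probes:
alpha = 28/47
= 1 + alpha/2
= 1 + 28/(2*47)
= (2*47 + 28) / (2*47)
= 122/94 = 61/47


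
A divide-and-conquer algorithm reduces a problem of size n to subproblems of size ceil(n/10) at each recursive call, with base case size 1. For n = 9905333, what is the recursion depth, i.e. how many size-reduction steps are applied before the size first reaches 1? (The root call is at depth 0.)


Each step divides the size by 10 (rounding up); after k steps the size is ceil(n/10^k), which equals 1 exactly when 10^k >= n.
So the depth is the smallest k with 10^k >= 9905333, i.e. ceil(log_10(9905333)).
10^6 = 1000000 < 9905333 <= 10000000 = 10^7
Recursion depth = 7


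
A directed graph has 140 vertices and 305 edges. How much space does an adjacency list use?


Adjacency list: one list head per vertex + one entry per edge
Vertex heads: 140
Edge entries: 305
Total = 140 + 305 = 445


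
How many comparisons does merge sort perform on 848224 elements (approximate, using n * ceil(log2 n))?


Recursion depth: ceil(log2(848224)) = 20
Each recursion level merges n = 848224 elements
Total = 848224 * 20 = 16964480


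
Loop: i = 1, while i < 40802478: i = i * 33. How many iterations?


i multiplies by 33 each step:
i = 1 -> 33 -> 1089 -> 35937 -> 1185921 -> 39135393 -> 1291467969 (stop)
Iterations = ceil(log_33(40802478)) = 6


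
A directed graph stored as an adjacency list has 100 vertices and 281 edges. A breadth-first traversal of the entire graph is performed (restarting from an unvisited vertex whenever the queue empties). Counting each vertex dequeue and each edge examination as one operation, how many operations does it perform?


A full BFS traversal dequeues each vertex once and examines each edge once.
Vertex visits: 100
Edge visits: 281
V + E = 100 + 281 = 381


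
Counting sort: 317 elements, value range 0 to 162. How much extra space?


n = 317 (output array)
k = 163 (count array for 163 distinct values)
Extra space = 317 + 163 = 480


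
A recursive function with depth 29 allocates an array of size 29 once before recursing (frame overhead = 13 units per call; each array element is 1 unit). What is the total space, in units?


Array allocation: 29 units (allocated once)
Stack frames: 29 deep * 13 per frame = 377 units
Total = 29 + 377 = 406


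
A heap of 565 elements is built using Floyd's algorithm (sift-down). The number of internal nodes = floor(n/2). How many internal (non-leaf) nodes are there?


Leaf nodes occupy roughly half the array.
Sift-down is called for each internal node, starting from the last one.
Internal nodes = floor(n/2) = floor(565/2) = 282


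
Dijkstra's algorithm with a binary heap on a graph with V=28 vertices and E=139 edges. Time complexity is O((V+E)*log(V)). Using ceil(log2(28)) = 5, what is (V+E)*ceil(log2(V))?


Dijkstra with a binary heap: each vertex is extracted once, each edge may relax once.
Each heap operation costs O(log V).
V + E = 28 + 139 = 167
ceil(log2(28)) = 5 (since 2^4 = 16 < 28 <= 32 = 2^5)
Total heap work = (V+E) * ceil(log2(V)) = 167 * 5 = 835


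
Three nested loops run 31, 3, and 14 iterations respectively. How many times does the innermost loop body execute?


Loop 1 (outermost): 31 iterations
Loop 2 (middle): 3 iterations per outer
Loop 3 (innermost): 14 iterations per middle
Total = 31 * 3 * 14 = 1302


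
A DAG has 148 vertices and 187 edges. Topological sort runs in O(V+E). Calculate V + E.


V = 148 (vertex processing)
E = 187 (edge processing)
V + E = 148 + 187 = 335


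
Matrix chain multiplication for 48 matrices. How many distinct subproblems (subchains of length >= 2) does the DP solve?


Subproblems are indexed by (i, j) where i < j.
Number of such pairs = n*(n-1)/2
= 48 * 47 / 2
= 1128


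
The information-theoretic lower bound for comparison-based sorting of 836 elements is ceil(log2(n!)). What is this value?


A binary decision tree of height h has at most 2^h leaves and needs at least n! of them, so h >= ceil(log2(n!)).
836! is far too large to multiply out, so use Stirling's series:
  ln(n!) ~ n ln n - n + (1/2) ln(2 pi n) + 1/(12n)  (error below 1/(360 n^3), negligible here)
  ln(836) = 6.7286286
  n ln n = 836 * 6.7286286 = 5625.1335
  (1/2) ln(2 pi * 836) = (1/2) ln(5252.7429) = 4.2833
  1/(12*836) = 0.0001
  ln(836!) ~ 5625.1335 - 836 + 4.2833 + 0.0001 = 4793.4169
Convert to base 2: log2(836!) = 4793.4169 / ln 2 = 4793.4169 / 0.69314718 = 6915.4388
ceil(6915.4388) = 6916


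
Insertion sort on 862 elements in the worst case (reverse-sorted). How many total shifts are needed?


In the worst case (reverse-sorted), each element shifts past all previous:
  Element 1: 1 shifts
  Element 2: 2 shifts
  Element 3: 3 shifts
  Element 4: 4 shifts
  Element 5: 5 shifts
  ...
  Element 861: 861 shifts
Total = 1 + 2 + ... + 861
= 862*(862-1)/2 = 371091


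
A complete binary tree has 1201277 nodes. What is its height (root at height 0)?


In a complete binary tree, level k holds nodes 2^k .. 2^(k+1)-1 (1-indexed).
Height = floor(log2(n)) = floor(log2(1201277)) = 20
Check: 2^20 = 1048576 <= 1201277 < 2097152 = 2^21


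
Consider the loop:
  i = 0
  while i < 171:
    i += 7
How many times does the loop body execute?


Starting at i = 0, each iteration adds 7.
Iterations until i >= 171:
  Iteration 1: i = 0 -> i = 7
  Iteration 2: i = 7 -> i = 14
  Iteration 3: i = 14 -> i = 21
  Iteration 4: i = 21 -> i = 28
  Iteration 5: i = 28 -> i = 35
  Iteration 6: i = 35 -> i = 42
  Iteration 7: i = 42 -> i = 49
  Iteration 8: i = 49 -> i = 56
  ... continuing ...
Total iterations = ceil(171/7) = 25


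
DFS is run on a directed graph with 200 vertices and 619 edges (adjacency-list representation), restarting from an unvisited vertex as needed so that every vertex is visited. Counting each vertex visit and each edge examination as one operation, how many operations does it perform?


A full DFS traversal processes each vertex exactly once (push/pop on stack).
Each directed edge is examined once.
V = 200, E = 619
V + E = 819


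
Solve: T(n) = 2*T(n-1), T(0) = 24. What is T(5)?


Unrolling:
T(5) = 2*T(4) = 2^2*T(3) = ... = 2^5*T(0)
= 2^5 * 24
= 32 * 24 = 768


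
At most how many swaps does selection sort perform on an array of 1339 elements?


Each of the 1338 passes places one element in its final position.
Pass 1: swap minimum into position 0
Pass 2: swap minimum of remaining into position 1
...
Pass 1338: last two elements, one swap
Maximum swaps = 1339 - 1 = 1338


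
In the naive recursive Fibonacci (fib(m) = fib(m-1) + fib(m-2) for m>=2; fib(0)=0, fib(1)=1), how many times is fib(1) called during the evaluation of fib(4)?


Let N(m) = number of times fib(m) is called while evaluating fib(4).
N(4) = 1 (the initial call).
N(3) = 1 (only fib(4) calls it).
For 1 <= m <= 2: fib(m) is called by fib(m+1) and fib(m+2), so
  N(m) = N(m+1) + N(m+2).
fib(0) is called only by fib(2), so N(0) = N(2).
Walk down from m=4:
  N(4)=1, N(3)=1, N(2)=2, N(1)=3
N(1) = 3


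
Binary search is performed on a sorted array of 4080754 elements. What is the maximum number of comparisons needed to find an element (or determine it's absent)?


Binary search halves the search space each comparison:
  Step 1: search space = 4080754 -> 2040377
  Step 2: search space = 2040377 -> 1020188
  Step 3: search space = 1020188 -> 510094
  Step 4: search space = 510094 -> 255047
  Step 5: search space = 255047 -> 127523
  Step 6: search space = 127523 -> 63761
  Step 7: search space = 63761 -> 31880
  Step 8: search space = 31880 -> 15940
  Step 9: search space = 15940 -> 7970
  Step 10: search space = 7970 -> 3985
  Step 11: search space = 3985 -> 1992
  Step 12: search space = 1992 -> 996
  Step 13: search space = 996 -> 498
  Step 14: search space = 498 -> 249
  Step 15: search space = 249 -> 124
  Step 16: search space = 124 -> 62
  Step 17: search space = 62 -> 31
  Step 18: search space = 31 -> 15
  Step 19: search space = 15 -> 7
  Step 20: search space = 7 -> 3
  Step 21: search space = 3 -> 1
  Step 22: search space = 1 (final check)
Maximum comparisons = floor(log2(4080754)) + 1 = 21 + 1 = 22


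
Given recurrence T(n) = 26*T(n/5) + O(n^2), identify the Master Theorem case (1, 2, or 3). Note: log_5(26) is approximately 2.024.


Master Theorem parameters: a=26, b=5, c=2
log_b(a) = 2.024
Compare b^c with a: 5^2 = 25 < 26, so c < log_b(a).
Comparing c=2 vs log_b(a)=2.024:
2 < 2.024 => Case 1
Result: T(n) = O(n^(log_5 26)) ~ O(n^2.024)
Master Theorem case = 1


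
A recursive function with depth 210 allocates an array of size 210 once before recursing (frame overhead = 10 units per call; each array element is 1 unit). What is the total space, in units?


Array allocation: 210 units (allocated once)
Stack frames: 210 deep * 10 per frame = 2100 units
Total = 210 + 2100 = 2310


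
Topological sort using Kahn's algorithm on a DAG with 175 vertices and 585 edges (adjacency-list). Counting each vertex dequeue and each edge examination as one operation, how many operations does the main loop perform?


Kahn's algorithm:
  1. Compute in-degrees: O(V + E)
  2. Process queue: each vertex dequeued once (O(V))
     each edge examined once (O(E))
Total = V + E = 175 + 585 = 760


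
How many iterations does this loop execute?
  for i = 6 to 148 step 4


The loop variable i takes values starting at 6 and increments by 4 each iteration.
Sequence: i = 6, 10, 14, 18, 22, 26, 30, 34, 38, ...
The upper bound 148 is inclusive, so the count is floor((last - first) / step) + 1:
floor((148 - 6) / 4) + 1 = floor(142/4) + 1 = 35 + 1 = 36


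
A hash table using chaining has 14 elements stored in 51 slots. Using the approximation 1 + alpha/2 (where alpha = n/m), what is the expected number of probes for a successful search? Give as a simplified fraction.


Load factor alpha = n/m = 14/51
Expected probes = 1 + alpha/2 = 1 + 14/(2*51)
= 1 + 14/102
= 102/102 + 14/102
= 116/102
Simplify: 58/51
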